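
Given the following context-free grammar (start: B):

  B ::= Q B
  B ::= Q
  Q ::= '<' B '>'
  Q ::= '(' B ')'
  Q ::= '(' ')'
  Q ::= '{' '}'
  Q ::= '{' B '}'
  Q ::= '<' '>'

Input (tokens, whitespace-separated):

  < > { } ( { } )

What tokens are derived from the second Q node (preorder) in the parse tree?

[B [Q < >] [B [Q { }] [B [Q ( [B [Q { }]] )]]]]

{ }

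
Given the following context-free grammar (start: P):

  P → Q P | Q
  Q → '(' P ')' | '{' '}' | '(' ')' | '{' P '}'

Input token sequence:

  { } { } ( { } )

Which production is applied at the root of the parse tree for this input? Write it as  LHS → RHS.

[P [Q { }] [P [Q { }] [P [Q ( [P [Q { }]] )]]]]

P → Q P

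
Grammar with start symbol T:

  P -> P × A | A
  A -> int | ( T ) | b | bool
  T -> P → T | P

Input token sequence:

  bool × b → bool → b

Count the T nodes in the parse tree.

3

[T [P [P [A bool]] × [A b]] → [T [P [A bool]] → [T [P [A b]]]]]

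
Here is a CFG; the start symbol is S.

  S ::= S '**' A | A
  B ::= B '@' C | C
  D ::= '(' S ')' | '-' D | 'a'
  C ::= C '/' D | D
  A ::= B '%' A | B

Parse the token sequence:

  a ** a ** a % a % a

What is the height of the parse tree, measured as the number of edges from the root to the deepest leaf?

[S [S [S [A [B [C [D a]]]]] ** [A [B [C [D a]]]]] ** [A [B [C [D a]]] % [A [B [C [D a]]] % [A [B [C [D a]]]]]]]

7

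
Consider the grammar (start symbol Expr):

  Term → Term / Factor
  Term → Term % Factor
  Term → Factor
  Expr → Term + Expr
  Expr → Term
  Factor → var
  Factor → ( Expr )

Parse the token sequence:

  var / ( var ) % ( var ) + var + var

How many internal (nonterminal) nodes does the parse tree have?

19

[Expr [Term [Term [Term [Factor var]] / [Factor ( [Expr [Term [Factor var]]] )]] % [Factor ( [Expr [Term [Factor var]]] )]] + [Expr [Term [Factor var]] + [Expr [Term [Factor var]]]]]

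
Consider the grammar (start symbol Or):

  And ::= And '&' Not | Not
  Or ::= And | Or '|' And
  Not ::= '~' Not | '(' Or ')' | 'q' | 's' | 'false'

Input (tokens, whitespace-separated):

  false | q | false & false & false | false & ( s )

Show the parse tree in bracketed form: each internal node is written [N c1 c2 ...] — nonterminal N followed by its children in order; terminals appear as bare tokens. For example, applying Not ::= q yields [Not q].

Or
Or | And
Or | And | And
Or | And | And | And
And | And | And | And
Not | And | And | And
false | And | And | And
false | Not | And | And
false | q | And | And
false | q | And & Not | And
false | q | And & Not & Not | And
false | q | Not & Not & Not | And
false | q | false & Not & Not | And
false | q | false & false & Not | And
false | q | false & false & false | And
false | q | false & false & false | And & Not
false | q | false & false & false | Not & Not
false | q | false & false & false | false & Not
false | q | false & false & false | false & ( Or )
false | q | false & false & false | false & ( And )
false | q | false & false & false | false & ( Not )
false | q | false & false & false | false & ( s )

[Or [Or [Or [Or [And [Not false]]] | [And [Not q]]] | [And [And [And [Not false]] & [Not false]] & [Not false]]] | [And [And [Not false]] & [Not ( [Or [And [Not s]]] )]]]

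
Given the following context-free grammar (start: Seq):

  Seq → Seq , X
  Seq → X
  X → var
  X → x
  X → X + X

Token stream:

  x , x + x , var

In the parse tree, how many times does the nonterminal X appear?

5

[Seq [Seq [Seq [X x]] , [X [X x] + [X x]]] , [X var]]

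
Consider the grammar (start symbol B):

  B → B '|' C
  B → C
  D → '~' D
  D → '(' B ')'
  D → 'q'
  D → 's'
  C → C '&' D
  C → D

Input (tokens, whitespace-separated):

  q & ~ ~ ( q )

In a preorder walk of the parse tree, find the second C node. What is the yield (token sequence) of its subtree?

[B [C [C [D q]] & [D ~ [D ~ [D ( [B [C [D q]]] )]]]]]

q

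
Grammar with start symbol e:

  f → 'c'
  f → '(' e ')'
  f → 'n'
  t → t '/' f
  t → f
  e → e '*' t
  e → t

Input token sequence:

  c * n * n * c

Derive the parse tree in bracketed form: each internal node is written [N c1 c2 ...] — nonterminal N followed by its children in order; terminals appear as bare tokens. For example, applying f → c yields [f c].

[e [e [e [e [t [f c]]] * [t [f n]]] * [t [f n]]] * [t [f c]]]

e
e * t
e * t * t
e * t * t * t
t * t * t * t
f * t * t * t
c * t * t * t
c * f * t * t
c * n * t * t
c * n * f * t
c * n * n * t
c * n * n * f
c * n * n * c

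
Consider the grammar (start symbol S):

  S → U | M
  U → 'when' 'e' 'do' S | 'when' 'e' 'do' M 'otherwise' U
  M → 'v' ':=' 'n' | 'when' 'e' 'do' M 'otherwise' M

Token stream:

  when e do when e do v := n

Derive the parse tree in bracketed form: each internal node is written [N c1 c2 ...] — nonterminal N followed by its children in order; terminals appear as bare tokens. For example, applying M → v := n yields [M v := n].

S
U
when e do S
when e do U
when e do when e do S
when e do when e do M
when e do when e do v := n

[S [U when e do [S [U when e do [S [M v := n]]]]]]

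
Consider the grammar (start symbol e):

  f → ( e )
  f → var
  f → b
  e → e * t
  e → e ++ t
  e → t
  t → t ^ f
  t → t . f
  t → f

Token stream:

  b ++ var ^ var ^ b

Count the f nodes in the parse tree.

[e [e [t [f b]]] ++ [t [t [t [f var]] ^ [f var]] ^ [f b]]]

4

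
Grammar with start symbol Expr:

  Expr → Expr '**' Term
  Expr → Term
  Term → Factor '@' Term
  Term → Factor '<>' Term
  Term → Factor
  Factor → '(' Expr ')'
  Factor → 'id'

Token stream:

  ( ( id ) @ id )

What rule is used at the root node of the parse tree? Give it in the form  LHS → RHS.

Expr → Term

[Expr [Term [Factor ( [Expr [Term [Factor ( [Expr [Term [Factor id]]] )] @ [Term [Factor id]]]] )]]]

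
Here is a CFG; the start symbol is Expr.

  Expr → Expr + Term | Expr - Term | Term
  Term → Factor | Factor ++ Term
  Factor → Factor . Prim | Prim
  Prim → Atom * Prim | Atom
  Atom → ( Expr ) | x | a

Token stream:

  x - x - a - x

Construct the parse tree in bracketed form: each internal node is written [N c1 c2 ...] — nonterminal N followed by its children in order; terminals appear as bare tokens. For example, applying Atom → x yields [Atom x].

Expr
Expr - Term
Expr - Term - Term
Expr - Term - Term - Term
Term - Term - Term - Term
Factor - Term - Term - Term
Prim - Term - Term - Term
Atom - Term - Term - Term
x - Term - Term - Term
x - Factor - Term - Term
x - Prim - Term - Term
x - Atom - Term - Term
x - x - Term - Term
x - x - Factor - Term
x - x - Prim - Term
x - x - Atom - Term
x - x - a - Term
x - x - a - Factor
x - x - a - Prim
x - x - a - Atom
x - x - a - x

[Expr [Expr [Expr [Expr [Term [Factor [Prim [Atom x]]]]] - [Term [Factor [Prim [Atom x]]]]] - [Term [Factor [Prim [Atom a]]]]] - [Term [Factor [Prim [Atom x]]]]]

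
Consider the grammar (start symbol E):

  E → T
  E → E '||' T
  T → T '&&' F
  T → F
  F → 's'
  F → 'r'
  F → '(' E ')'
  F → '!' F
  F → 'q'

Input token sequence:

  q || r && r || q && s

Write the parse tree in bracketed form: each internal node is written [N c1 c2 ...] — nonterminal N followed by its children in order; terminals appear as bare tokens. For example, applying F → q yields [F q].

[E [E [E [T [F q]]] || [T [T [F r]] && [F r]]] || [T [T [F q]] && [F s]]]

E
E || T
E || T || T
T || T || T
F || T || T
q || T || T
q || T && F || T
q || F && F || T
q || r && F || T
q || r && r || T
q || r && r || T && F
q || r && r || F && F
q || r && r || q && F
q || r && r || q && s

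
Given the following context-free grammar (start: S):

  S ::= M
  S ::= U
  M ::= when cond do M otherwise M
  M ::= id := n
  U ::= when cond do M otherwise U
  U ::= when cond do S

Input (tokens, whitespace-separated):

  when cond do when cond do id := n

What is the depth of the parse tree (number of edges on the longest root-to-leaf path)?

6

[S [U when cond do [S [U when cond do [S [M id := n]]]]]]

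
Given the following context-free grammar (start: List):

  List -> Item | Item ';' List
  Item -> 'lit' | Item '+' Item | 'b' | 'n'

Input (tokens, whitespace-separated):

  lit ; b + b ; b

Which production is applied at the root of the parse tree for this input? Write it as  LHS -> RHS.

List -> Item ';' List

[List [Item lit] ; [List [Item [Item b] + [Item b]] ; [List [Item b]]]]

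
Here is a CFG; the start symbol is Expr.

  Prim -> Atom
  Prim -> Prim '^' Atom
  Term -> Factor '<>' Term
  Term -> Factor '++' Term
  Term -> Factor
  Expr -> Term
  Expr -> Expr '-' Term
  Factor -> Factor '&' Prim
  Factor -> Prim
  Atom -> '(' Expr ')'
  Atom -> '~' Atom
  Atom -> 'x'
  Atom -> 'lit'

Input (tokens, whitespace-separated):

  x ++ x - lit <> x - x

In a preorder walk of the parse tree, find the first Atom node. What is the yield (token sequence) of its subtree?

[Expr [Expr [Expr [Term [Factor [Prim [Atom x]]] ++ [Term [Factor [Prim [Atom x]]]]]] - [Term [Factor [Prim [Atom lit]]] <> [Term [Factor [Prim [Atom x]]]]]] - [Term [Factor [Prim [Atom x]]]]]

x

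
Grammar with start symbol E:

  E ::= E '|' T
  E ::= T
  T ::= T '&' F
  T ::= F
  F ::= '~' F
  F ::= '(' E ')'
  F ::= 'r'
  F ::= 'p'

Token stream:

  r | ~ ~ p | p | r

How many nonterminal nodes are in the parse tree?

14

[E [E [E [E [T [F r]]] | [T [F ~ [F ~ [F p]]]]] | [T [F p]]] | [T [F r]]]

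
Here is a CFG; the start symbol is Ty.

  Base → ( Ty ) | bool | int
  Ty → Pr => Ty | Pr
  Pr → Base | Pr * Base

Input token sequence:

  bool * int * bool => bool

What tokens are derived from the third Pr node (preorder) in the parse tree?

bool

[Ty [Pr [Pr [Pr [Base bool]] * [Base int]] * [Base bool]] => [Ty [Pr [Base bool]]]]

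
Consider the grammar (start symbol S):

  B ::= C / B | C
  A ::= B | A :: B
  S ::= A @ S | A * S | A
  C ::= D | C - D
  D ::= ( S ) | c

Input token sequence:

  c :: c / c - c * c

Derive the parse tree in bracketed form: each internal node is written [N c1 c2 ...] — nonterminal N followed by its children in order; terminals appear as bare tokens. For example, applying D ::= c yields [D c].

[S [A [A [B [C [D c]]]] :: [B [C [D c]] / [B [C [C [D c]] - [D c]]]]] * [S [A [B [C [D c]]]]]]

S
A * S
A :: B * S
B :: B * S
C :: B * S
D :: B * S
c :: B * S
c :: C / B * S
c :: D / B * S
c :: c / B * S
c :: c / C * S
c :: c / C - D * S
c :: c / D - D * S
c :: c / c - D * S
c :: c / c - c * S
c :: c / c - c * A
c :: c / c - c * B
c :: c / c - c * C
c :: c / c - c * D
c :: c / c - c * c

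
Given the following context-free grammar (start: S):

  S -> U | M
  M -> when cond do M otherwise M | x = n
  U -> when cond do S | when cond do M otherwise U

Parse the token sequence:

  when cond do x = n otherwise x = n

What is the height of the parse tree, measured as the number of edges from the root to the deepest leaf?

[S [M when cond do [M x = n] otherwise [M x = n]]]

3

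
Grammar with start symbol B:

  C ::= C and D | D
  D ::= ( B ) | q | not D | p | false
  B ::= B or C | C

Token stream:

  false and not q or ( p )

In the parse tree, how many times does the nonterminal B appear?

3

[B [B [C [C [D false]] and [D not [D q]]]] or [C [D ( [B [C [D p]]] )]]]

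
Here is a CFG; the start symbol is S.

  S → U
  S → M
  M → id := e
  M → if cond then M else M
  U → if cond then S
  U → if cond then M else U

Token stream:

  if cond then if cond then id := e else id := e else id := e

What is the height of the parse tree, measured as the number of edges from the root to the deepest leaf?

[S [M if cond then [M if cond then [M id := e] else [M id := e]] else [M id := e]]]

4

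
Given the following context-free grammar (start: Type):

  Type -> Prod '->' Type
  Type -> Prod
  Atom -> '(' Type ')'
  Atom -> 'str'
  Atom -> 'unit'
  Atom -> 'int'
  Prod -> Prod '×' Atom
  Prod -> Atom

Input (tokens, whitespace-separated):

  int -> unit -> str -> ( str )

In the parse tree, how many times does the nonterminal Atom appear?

[Type [Prod [Atom int]] -> [Type [Prod [Atom unit]] -> [Type [Prod [Atom str]] -> [Type [Prod [Atom ( [Type [Prod [Atom str]]] )]]]]]]

5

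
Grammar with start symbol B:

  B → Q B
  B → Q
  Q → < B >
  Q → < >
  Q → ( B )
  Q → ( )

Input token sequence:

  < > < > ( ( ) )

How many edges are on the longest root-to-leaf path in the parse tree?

[B [Q < >] [B [Q < >] [B [Q ( [B [Q ( )]] )]]]]

6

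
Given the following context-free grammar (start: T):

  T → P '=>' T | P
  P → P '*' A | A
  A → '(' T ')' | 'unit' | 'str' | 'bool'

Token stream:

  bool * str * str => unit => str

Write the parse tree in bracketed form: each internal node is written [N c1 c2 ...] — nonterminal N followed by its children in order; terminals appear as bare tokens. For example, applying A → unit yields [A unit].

[T [P [P [P [A bool]] * [A str]] * [A str]] => [T [P [A unit]] => [T [P [A str]]]]]

T
P => T
P * A => T
P * A * A => T
A * A * A => T
bool * A * A => T
bool * str * A => T
bool * str * str => T
bool * str * str => P => T
bool * str * str => A => T
bool * str * str => unit => T
bool * str * str => unit => P
bool * str * str => unit => A
bool * str * str => unit => str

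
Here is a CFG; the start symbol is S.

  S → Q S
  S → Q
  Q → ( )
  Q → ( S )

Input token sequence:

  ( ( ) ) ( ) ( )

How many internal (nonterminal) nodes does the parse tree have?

8

[S [Q ( [S [Q ( )]] )] [S [Q ( )] [S [Q ( )]]]]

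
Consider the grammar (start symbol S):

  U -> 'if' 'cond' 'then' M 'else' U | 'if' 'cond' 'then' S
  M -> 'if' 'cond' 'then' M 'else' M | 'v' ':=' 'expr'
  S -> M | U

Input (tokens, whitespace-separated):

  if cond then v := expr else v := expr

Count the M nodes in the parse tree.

3

[S [M if cond then [M v := expr] else [M v := expr]]]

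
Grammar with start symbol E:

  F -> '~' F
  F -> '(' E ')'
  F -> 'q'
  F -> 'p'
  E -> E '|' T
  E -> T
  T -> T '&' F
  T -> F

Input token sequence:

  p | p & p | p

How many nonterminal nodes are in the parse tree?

11

[E [E [E [T [F p]]] | [T [T [F p]] & [F p]]] | [T [F p]]]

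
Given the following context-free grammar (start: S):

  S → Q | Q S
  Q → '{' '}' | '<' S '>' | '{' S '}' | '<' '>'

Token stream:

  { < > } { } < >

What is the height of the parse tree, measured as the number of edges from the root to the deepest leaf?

4

[S [Q { [S [Q < >]] }] [S [Q { }] [S [Q < >]]]]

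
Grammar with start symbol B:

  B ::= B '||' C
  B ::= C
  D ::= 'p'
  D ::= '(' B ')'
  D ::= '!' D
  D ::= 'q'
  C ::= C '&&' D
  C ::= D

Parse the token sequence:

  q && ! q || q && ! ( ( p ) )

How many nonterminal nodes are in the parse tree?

[B [B [C [C [D q]] && [D ! [D q]]]] || [C [C [D q]] && [D ! [D ( [B [C [D ( [B [C [D p]]] )]]] )]]]]

18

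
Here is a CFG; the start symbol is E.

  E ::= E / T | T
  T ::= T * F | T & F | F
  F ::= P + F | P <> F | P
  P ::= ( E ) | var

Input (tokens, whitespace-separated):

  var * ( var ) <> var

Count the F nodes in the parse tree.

4

[E [T [T [F [P var]]] * [F [P ( [E [T [F [P var]]]] )] <> [F [P var]]]]]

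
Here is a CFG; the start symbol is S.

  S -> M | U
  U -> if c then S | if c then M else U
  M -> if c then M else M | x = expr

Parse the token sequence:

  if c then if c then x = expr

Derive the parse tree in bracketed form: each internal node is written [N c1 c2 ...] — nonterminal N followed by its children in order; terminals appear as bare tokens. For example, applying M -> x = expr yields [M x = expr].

S
U
if c then S
if c then U
if c then if c then S
if c then if c then M
if c then if c then x = expr

[S [U if c then [S [U if c then [S [M x = expr]]]]]]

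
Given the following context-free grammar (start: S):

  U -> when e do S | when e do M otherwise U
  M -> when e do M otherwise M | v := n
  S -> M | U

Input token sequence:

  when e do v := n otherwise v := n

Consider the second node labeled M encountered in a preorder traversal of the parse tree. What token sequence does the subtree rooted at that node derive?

v := n

[S [M when e do [M v := n] otherwise [M v := n]]]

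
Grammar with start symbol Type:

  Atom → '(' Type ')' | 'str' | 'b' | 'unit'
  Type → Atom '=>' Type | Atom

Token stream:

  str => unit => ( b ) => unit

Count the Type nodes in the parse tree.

5

[Type [Atom str] => [Type [Atom unit] => [Type [Atom ( [Type [Atom b]] )] => [Type [Atom unit]]]]]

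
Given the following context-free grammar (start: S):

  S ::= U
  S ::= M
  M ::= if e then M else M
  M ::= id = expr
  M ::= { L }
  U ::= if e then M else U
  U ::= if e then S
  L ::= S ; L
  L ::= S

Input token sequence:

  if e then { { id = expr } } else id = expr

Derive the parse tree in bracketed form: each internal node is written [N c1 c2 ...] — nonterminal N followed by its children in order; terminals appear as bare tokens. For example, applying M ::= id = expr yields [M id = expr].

S
M
if e then M else M
if e then { L } else M
if e then { S } else M
if e then { M } else M
if e then { { L } } else M
if e then { { S } } else M
if e then { { M } } else M
if e then { { id = expr } } else M
if e then { { id = expr } } else id = expr

[S [M if e then [M { [L [S [M { [L [S [M id = expr]]] }]]] }] else [M id = expr]]]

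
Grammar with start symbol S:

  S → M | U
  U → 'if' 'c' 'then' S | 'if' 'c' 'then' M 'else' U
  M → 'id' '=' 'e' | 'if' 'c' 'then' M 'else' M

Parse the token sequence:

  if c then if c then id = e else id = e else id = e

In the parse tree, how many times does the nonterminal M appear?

[S [M if c then [M if c then [M id = e] else [M id = e]] else [M id = e]]]

5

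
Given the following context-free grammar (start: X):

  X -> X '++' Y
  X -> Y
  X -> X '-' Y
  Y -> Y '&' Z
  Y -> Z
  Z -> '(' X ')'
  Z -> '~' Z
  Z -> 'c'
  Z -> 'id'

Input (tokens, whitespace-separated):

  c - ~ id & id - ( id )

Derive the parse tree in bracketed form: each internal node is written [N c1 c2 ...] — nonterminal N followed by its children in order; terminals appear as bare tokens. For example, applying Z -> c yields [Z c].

[X [X [X [Y [Z c]]] - [Y [Y [Z ~ [Z id]]] & [Z id]]] - [Y [Z ( [X [Y [Z id]]] )]]]

X
X - Y
X - Y - Y
Y - Y - Y
Z - Y - Y
c - Y - Y
c - Y & Z - Y
c - Z & Z - Y
c - ~ Z & Z - Y
c - ~ id & Z - Y
c - ~ id & id - Y
c - ~ id & id - Z
c - ~ id & id - ( X )
c - ~ id & id - ( Y )
c - ~ id & id - ( Z )
c - ~ id & id - ( id )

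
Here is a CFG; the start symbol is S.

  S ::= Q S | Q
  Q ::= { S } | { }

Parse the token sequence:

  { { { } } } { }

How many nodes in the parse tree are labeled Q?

[S [Q { [S [Q { [S [Q { }]] }]] }] [S [Q { }]]]

4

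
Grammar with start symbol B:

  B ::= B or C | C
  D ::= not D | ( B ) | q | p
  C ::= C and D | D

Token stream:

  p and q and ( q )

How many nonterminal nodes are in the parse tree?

10

[B [C [C [C [D p]] and [D q]] and [D ( [B [C [D q]]] )]]]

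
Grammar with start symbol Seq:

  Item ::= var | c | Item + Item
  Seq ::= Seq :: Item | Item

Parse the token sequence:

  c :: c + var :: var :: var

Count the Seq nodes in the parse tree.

[Seq [Seq [Seq [Seq [Item c]] :: [Item [Item c] + [Item var]]] :: [Item var]] :: [Item var]]

4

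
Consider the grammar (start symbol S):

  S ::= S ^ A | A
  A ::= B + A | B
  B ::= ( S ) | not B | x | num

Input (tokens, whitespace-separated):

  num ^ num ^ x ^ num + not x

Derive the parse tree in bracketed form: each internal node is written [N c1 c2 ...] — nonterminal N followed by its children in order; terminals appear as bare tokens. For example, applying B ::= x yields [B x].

[S [S [S [S [A [B num]]] ^ [A [B num]]] ^ [A [B x]]] ^ [A [B num] + [A [B not [B x]]]]]

S
S ^ A
S ^ A ^ A
S ^ A ^ A ^ A
A ^ A ^ A ^ A
B ^ A ^ A ^ A
num ^ A ^ A ^ A
num ^ B ^ A ^ A
num ^ num ^ A ^ A
num ^ num ^ B ^ A
num ^ num ^ x ^ A
num ^ num ^ x ^ B + A
num ^ num ^ x ^ num + A
num ^ num ^ x ^ num + B
num ^ num ^ x ^ num + not B
num ^ num ^ x ^ num + not x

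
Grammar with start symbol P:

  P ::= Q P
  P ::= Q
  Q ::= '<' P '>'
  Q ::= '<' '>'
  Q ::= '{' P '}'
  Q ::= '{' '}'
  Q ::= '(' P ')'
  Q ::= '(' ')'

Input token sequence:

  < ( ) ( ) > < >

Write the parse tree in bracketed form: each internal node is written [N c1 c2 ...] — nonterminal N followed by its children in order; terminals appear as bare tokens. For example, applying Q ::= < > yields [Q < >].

[P [Q < [P [Q ( )] [P [Q ( )]]] >] [P [Q < >]]]

P
Q P
< P > P
< Q P > P
< ( ) P > P
< ( ) Q > P
< ( ) ( ) > P
< ( ) ( ) > Q
< ( ) ( ) > < >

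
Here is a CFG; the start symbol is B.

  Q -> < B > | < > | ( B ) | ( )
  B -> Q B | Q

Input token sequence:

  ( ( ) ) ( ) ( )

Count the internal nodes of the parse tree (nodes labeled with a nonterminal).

[B [Q ( [B [Q ( )]] )] [B [Q ( )] [B [Q ( )]]]]

8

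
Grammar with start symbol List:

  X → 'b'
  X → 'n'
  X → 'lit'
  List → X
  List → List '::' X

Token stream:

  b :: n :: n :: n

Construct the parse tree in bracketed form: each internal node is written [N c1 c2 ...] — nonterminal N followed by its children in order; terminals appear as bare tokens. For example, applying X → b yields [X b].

List
List :: X
List :: X :: X
List :: X :: X :: X
X :: X :: X :: X
b :: X :: X :: X
b :: n :: X :: X
b :: n :: n :: X
b :: n :: n :: n

[List [List [List [List [X b]] :: [X n]] :: [X n]] :: [X n]]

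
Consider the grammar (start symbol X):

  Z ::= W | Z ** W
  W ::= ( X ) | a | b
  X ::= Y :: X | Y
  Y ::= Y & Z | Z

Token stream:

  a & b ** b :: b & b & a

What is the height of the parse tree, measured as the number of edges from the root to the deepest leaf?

7

[X [Y [Y [Z [W a]]] & [Z [Z [W b]] ** [W b]]] :: [X [Y [Y [Y [Z [W b]]] & [Z [W b]]] & [Z [W a]]]]]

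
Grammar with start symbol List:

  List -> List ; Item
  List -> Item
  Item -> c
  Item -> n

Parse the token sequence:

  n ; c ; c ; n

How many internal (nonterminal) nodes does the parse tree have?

8

[List [List [List [List [Item n]] ; [Item c]] ; [Item c]] ; [Item n]]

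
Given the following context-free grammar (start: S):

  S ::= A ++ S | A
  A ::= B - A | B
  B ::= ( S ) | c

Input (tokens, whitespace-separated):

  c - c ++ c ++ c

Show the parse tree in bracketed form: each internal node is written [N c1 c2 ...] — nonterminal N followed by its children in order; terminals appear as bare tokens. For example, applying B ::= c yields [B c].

[S [A [B c] - [A [B c]]] ++ [S [A [B c]] ++ [S [A [B c]]]]]

S
A ++ S
B - A ++ S
c - A ++ S
c - B ++ S
c - c ++ S
c - c ++ A ++ S
c - c ++ B ++ S
c - c ++ c ++ S
c - c ++ c ++ A
c - c ++ c ++ B
c - c ++ c ++ c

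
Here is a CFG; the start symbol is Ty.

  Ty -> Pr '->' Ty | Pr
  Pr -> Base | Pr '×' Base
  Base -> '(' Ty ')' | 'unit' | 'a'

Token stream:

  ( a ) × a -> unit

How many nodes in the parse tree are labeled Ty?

3

[Ty [Pr [Pr [Base ( [Ty [Pr [Base a]]] )]] × [Base a]] -> [Ty [Pr [Base unit]]]]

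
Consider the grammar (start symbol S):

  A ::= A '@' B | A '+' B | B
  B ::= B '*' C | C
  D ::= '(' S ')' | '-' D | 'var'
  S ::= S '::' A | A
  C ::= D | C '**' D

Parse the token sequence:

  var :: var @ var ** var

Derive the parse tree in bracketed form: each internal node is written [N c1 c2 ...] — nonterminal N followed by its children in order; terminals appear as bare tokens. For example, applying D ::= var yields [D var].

S
S :: A
A :: A
B :: A
C :: A
D :: A
var :: A
var :: A @ B
var :: B @ B
var :: C @ B
var :: D @ B
var :: var @ B
var :: var @ C
var :: var @ C ** D
var :: var @ D ** D
var :: var @ var ** D
var :: var @ var ** var

[S [S [A [B [C [D var]]]]] :: [A [A [B [C [D var]]]] @ [B [C [C [D var]] ** [D var]]]]]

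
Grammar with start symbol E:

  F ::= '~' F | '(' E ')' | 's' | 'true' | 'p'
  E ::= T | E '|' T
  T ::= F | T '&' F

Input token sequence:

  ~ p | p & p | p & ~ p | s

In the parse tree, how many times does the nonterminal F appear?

[E [E [E [E [T [F ~ [F p]]]] | [T [T [F p]] & [F p]]] | [T [T [F p]] & [F ~ [F p]]]] | [T [F s]]]

8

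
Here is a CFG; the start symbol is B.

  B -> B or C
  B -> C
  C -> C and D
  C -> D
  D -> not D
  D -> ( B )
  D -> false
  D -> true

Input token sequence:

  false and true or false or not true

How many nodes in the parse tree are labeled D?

5

[B [B [B [C [C [D false]] and [D true]]] or [C [D false]]] or [C [D not [D true]]]]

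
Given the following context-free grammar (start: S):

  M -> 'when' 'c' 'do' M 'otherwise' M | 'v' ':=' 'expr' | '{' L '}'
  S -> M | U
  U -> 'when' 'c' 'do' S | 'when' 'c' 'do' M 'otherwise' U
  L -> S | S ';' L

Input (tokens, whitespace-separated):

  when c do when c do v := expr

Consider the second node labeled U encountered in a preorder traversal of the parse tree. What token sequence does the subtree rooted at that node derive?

[S [U when c do [S [U when c do [S [M v := expr]]]]]]

when c do v := expr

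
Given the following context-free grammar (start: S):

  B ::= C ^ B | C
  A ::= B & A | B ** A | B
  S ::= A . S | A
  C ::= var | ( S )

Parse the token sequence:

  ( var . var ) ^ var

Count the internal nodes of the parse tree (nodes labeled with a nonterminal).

14

[S [A [B [C ( [S [A [B [C var]]] . [S [A [B [C var]]]]] )] ^ [B [C var]]]]]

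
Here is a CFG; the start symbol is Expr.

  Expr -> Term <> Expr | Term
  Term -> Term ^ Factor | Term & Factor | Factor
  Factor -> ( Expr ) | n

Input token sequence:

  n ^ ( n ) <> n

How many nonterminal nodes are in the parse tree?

11

[Expr [Term [Term [Factor n]] ^ [Factor ( [Expr [Term [Factor n]]] )]] <> [Expr [Term [Factor n]]]]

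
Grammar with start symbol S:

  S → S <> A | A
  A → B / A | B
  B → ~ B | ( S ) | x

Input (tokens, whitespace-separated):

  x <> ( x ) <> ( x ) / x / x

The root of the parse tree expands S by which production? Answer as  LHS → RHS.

S → S <> A

[S [S [S [A [B x]]] <> [A [B ( [S [A [B x]]] )]]] <> [A [B ( [S [A [B x]]] )] / [A [B x] / [A [B x]]]]]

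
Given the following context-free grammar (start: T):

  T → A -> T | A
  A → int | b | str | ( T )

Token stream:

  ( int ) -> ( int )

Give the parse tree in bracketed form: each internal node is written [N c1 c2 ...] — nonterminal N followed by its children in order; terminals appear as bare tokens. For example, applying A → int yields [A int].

[T [A ( [T [A int]] )] -> [T [A ( [T [A int]] )]]]

T
A -> T
( T ) -> T
( A ) -> T
( int ) -> T
( int ) -> A
( int ) -> ( T )
( int ) -> ( A )
( int ) -> ( int )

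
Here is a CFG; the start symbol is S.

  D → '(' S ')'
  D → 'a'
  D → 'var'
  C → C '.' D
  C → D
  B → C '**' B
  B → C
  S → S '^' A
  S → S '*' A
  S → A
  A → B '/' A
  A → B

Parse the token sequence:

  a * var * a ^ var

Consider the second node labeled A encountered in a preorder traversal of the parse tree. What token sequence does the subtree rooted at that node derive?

var

[S [S [S [S [A [B [C [D a]]]]] * [A [B [C [D var]]]]] * [A [B [C [D a]]]]] ^ [A [B [C [D var]]]]]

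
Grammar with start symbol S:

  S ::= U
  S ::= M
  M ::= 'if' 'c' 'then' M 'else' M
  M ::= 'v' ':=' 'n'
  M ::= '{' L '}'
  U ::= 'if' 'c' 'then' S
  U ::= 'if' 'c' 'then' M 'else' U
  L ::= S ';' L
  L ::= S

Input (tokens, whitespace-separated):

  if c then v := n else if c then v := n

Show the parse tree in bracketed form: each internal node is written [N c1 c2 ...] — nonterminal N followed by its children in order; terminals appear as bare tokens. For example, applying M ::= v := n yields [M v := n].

S
U
if c then M else U
if c then v := n else U
if c then v := n else if c then S
if c then v := n else if c then M
if c then v := n else if c then v := n

[S [U if c then [M v := n] else [U if c then [S [M v := n]]]]]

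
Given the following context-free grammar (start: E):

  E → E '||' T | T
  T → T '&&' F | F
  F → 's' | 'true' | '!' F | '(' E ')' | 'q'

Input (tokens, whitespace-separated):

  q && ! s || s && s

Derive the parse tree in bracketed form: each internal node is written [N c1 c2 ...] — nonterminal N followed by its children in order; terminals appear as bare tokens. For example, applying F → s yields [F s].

[E [E [T [T [F q]] && [F ! [F s]]]] || [T [T [F s]] && [F s]]]

E
E || T
T || T
T && F || T
F && F || T
q && F || T
q && ! F || T
q && ! s || T
q && ! s || T && F
q && ! s || F && F
q && ! s || s && F
q && ! s || s && s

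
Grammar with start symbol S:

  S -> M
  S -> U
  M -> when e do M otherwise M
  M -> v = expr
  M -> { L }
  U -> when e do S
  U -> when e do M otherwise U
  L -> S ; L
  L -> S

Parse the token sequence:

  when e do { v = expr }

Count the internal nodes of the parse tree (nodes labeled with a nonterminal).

[S [U when e do [S [M { [L [S [M v = expr]]] }]]]]

7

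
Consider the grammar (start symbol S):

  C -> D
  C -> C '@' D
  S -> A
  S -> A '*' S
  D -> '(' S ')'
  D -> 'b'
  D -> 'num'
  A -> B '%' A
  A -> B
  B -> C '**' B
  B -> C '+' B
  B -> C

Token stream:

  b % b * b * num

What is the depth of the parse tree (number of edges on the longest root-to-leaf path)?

7

[S [A [B [C [D b]]] % [A [B [C [D b]]]]] * [S [A [B [C [D b]]]] * [S [A [B [C [D num]]]]]]]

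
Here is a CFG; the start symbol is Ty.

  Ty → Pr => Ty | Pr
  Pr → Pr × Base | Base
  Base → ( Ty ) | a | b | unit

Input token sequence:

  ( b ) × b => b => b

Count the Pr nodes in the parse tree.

[Ty [Pr [Pr [Base ( [Ty [Pr [Base b]]] )]] × [Base b]] => [Ty [Pr [Base b]] => [Ty [Pr [Base b]]]]]

5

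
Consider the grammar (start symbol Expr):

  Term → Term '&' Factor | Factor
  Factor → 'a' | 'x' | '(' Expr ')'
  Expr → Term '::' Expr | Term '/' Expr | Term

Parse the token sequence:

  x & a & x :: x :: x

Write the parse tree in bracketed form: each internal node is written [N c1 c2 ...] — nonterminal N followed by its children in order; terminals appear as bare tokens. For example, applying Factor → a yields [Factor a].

Expr
Term :: Expr
Term & Factor :: Expr
Term & Factor & Factor :: Expr
Factor & Factor & Factor :: Expr
x & Factor & Factor :: Expr
x & a & Factor :: Expr
x & a & x :: Expr
x & a & x :: Term :: Expr
x & a & x :: Factor :: Expr
x & a & x :: x :: Expr
x & a & x :: x :: Term
x & a & x :: x :: Factor
x & a & x :: x :: x

[Expr [Term [Term [Term [Factor x]] & [Factor a]] & [Factor x]] :: [Expr [Term [Factor x]] :: [Expr [Term [Factor x]]]]]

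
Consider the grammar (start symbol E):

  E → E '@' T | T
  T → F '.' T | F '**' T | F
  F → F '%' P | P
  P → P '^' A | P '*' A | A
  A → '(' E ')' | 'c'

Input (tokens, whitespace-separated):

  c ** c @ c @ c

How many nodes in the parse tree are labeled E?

[E [E [E [T [F [P [A c]]] ** [T [F [P [A c]]]]]] @ [T [F [P [A c]]]]] @ [T [F [P [A c]]]]]

3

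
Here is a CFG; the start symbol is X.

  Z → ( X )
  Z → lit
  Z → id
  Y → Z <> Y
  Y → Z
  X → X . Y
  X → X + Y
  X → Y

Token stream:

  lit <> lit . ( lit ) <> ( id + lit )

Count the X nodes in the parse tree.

[X [X [Y [Z lit] <> [Y [Z lit]]]] . [Y [Z ( [X [Y [Z lit]]] )] <> [Y [Z ( [X [X [Y [Z id]]] + [Y [Z lit]]] )]]]]

5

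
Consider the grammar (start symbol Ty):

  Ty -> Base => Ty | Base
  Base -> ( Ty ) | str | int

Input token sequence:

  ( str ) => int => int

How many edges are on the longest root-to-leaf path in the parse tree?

[Ty [Base ( [Ty [Base str]] )] => [Ty [Base int] => [Ty [Base int]]]]

4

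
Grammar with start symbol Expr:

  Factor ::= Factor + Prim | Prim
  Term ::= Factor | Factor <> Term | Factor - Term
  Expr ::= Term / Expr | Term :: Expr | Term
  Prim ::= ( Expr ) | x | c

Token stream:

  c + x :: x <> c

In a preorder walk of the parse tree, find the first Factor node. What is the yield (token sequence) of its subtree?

[Expr [Term [Factor [Factor [Prim c]] + [Prim x]]] :: [Expr [Term [Factor [Prim x]] <> [Term [Factor [Prim c]]]]]]

c + x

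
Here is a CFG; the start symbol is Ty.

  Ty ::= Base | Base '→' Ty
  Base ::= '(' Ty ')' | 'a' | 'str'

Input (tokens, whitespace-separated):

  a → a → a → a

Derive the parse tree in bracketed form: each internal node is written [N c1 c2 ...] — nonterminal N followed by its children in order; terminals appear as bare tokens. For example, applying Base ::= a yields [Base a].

Ty
Base → Ty
a → Ty
a → Base → Ty
a → a → Ty
a → a → Base → Ty
a → a → a → Ty
a → a → a → Base
a → a → a → a

[Ty [Base a] → [Ty [Base a] → [Ty [Base a] → [Ty [Base a]]]]]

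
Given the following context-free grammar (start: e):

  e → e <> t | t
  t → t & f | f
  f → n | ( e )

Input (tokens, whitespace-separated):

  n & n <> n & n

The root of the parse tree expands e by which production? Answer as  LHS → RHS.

[e [e [t [t [f n]] & [f n]]] <> [t [t [f n]] & [f n]]]

e → e <> t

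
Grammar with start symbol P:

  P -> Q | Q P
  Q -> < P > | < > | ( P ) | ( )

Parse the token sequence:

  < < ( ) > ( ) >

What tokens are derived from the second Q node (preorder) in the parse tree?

[P [Q < [P [Q < [P [Q ( )]] >] [P [Q ( )]]] >]]

< ( ) >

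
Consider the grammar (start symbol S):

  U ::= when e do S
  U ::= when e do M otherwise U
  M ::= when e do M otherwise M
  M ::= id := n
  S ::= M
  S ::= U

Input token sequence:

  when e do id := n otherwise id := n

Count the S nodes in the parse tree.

[S [M when e do [M id := n] otherwise [M id := n]]]

1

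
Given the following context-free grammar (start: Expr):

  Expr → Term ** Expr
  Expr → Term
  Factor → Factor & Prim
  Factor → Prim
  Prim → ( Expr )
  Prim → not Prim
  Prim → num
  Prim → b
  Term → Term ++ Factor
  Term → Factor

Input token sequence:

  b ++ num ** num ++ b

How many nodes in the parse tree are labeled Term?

[Expr [Term [Term [Factor [Prim b]]] ++ [Factor [Prim num]]] ** [Expr [Term [Term [Factor [Prim num]]] ++ [Factor [Prim b]]]]]

4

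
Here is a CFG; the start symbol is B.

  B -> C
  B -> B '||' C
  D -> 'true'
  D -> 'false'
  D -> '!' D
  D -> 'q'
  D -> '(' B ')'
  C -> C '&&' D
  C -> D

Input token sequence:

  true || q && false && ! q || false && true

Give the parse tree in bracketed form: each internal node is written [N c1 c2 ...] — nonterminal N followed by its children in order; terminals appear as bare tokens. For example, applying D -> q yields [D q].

B
B || C
B || C || C
C || C || C
D || C || C
true || C || C
true || C && D || C
true || C && D && D || C
true || D && D && D || C
true || q && D && D || C
true || q && false && D || C
true || q && false && ! D || C
true || q && false && ! q || C
true || q && false && ! q || C && D
true || q && false && ! q || D && D
true || q && false && ! q || false && D
true || q && false && ! q || false && true

[B [B [B [C [D true]]] || [C [C [C [D q]] && [D false]] && [D ! [D q]]]] || [C [C [D false]] && [D true]]]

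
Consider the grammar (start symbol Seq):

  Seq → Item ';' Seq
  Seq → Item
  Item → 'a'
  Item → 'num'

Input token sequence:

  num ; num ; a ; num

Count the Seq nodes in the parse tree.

[Seq [Item num] ; [Seq [Item num] ; [Seq [Item a] ; [Seq [Item num]]]]]

4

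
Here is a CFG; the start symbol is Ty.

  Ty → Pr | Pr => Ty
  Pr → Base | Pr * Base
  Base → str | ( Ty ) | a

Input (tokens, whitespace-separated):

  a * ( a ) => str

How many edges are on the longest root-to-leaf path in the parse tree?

6

[Ty [Pr [Pr [Base a]] * [Base ( [Ty [Pr [Base a]]] )]] => [Ty [Pr [Base str]]]]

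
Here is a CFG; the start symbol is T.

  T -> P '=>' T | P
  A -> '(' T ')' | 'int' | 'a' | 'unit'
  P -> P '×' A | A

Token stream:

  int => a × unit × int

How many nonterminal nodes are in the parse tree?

[T [P [A int]] => [T [P [P [P [A a]] × [A unit]] × [A int]]]]

10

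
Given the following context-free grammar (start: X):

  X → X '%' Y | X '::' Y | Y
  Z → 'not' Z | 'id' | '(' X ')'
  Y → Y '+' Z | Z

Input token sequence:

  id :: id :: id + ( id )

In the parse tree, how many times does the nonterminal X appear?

[X [X [X [Y [Z id]]] :: [Y [Z id]]] :: [Y [Y [Z id]] + [Z ( [X [Y [Z id]]] )]]]

4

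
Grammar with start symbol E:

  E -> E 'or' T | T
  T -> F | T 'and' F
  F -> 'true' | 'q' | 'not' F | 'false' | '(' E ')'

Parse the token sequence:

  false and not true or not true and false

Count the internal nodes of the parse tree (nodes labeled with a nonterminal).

12

[E [E [T [T [F false]] and [F not [F true]]]] or [T [T [F not [F true]]] and [F false]]]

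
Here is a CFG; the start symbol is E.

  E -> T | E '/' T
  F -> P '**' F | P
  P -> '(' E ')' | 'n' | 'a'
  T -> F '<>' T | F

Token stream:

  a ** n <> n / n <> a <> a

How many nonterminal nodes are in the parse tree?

[E [E [T [F [P a] ** [F [P n]]] <> [T [F [P n]]]]] / [T [F [P n]] <> [T [F [P a]] <> [T [F [P a]]]]]]

19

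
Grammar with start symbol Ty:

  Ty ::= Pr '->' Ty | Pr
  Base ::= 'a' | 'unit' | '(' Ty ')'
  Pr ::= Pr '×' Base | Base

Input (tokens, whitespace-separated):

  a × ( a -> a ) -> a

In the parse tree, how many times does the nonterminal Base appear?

[Ty [Pr [Pr [Base a]] × [Base ( [Ty [Pr [Base a]] -> [Ty [Pr [Base a]]]] )]] -> [Ty [Pr [Base a]]]]

5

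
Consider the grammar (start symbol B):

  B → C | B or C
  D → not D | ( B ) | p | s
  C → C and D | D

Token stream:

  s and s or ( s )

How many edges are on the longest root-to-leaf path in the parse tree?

6

[B [B [C [C [D s]] and [D s]]] or [C [D ( [B [C [D s]]] )]]]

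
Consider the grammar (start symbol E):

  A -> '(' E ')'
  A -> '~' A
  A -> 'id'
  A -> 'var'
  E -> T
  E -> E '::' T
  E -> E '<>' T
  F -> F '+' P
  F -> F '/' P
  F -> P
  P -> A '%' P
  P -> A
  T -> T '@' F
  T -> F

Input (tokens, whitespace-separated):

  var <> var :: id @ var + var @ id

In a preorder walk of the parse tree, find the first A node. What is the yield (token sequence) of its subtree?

var

[E [E [E [T [F [P [A var]]]]] <> [T [F [P [A var]]]]] :: [T [T [T [F [P [A id]]]] @ [F [F [P [A var]]] + [P [A var]]]] @ [F [P [A id]]]]]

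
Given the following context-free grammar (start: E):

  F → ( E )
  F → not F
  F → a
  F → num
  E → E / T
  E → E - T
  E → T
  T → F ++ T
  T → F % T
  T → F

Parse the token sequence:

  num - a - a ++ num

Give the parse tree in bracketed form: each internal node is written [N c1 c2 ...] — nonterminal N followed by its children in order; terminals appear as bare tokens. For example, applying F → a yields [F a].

[E [E [E [T [F num]]] - [T [F a]]] - [T [F a] ++ [T [F num]]]]

E
E - T
E - T - T
T - T - T
F - T - T
num - T - T
num - F - T
num - a - T
num - a - F ++ T
num - a - a ++ T
num - a - a ++ F
num - a - a ++ num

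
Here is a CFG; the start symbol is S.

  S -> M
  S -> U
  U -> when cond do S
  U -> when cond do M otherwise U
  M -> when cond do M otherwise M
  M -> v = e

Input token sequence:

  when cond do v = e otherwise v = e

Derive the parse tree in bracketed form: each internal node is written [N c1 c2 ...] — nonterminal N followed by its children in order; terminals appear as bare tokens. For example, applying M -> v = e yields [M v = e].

[S [M when cond do [M v = e] otherwise [M v = e]]]

S
M
when cond do M otherwise M
when cond do v = e otherwise M
when cond do v = e otherwise v = e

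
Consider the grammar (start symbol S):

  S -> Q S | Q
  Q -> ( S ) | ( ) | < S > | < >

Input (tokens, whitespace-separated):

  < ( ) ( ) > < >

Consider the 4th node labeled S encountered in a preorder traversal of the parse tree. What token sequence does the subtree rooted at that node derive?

< >

[S [Q < [S [Q ( )] [S [Q ( )]]] >] [S [Q < >]]]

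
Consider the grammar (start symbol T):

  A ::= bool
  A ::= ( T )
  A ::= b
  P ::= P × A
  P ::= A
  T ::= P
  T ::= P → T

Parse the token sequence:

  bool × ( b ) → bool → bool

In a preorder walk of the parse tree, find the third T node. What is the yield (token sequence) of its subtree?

[T [P [P [A bool]] × [A ( [T [P [A b]]] )]] → [T [P [A bool]] → [T [P [A bool]]]]]

bool → bool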